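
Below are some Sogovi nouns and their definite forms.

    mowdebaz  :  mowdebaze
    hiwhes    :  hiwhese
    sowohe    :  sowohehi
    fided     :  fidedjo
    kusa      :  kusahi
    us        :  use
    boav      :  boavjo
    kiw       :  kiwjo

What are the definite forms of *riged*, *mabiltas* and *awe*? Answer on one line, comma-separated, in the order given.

The pattern is sibilance of the final sound: -e when the stem ends in a sibilant (*mowdebaz*, *hiwhes*, *us*); -jo when the stem ends in a non-sibilant consonant (*fided*, *boav*, *kiw*); -hi when the stem ends in a vowel (*sowohe*, *kusa*).
*riged* — final sound /d/ (a non-sibilant consonant) → -jo → *rigedjo*.
*mabiltas* — final sound /s/ (a sibilant) → -e → *mabiltase*.
The final sound of *awe* is /e/, which is a vowel, so the suffix is -hi, giving *awehi*.

rigedjo, mabiltase, awehi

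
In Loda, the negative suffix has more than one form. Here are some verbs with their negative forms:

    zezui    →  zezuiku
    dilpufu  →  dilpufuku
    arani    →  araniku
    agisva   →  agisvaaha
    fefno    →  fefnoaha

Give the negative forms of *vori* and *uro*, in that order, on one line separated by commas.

voriku, uroaha

The pattern is height harmony: -ku when the last vowel of the stem is a high vowel (*zezui*, *dilpufu*, *arani*); -aha when the last vowel of the stem is a non-high vowel (*agisva*, *fefno*).
The last vowel of *vori* is /i/, which is a high vowel, so the suffix is -ku, giving *voriku*.
*uro*: last vowel = /o/, a non-high vowel → -aha → *uroaha*.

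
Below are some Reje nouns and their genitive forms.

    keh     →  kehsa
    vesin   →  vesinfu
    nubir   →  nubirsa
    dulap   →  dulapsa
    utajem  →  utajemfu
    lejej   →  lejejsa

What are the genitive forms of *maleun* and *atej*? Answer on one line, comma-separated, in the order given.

The alternation tracks the final consonant of the stem — -fu when the stem ends in a nasal (*vesin*, *utajem*); -sa when the stem ends in a non-nasal consonant (*keh*, *nubir*, *dulap*, *lejej*).
Since the final consonant of *maleun* is /n/ (a nasal), it takes -fu, giving *maleunfu*.
*atej* — final consonant /j/ (non-nasal) → -sa → *atejsa*.

maleunfu, atejsa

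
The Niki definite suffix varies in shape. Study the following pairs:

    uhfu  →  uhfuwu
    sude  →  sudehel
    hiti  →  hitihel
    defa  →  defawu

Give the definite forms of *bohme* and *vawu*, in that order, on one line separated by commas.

bohmehel, vawuwu

The pattern is front/back vowel harmony: -hel when the last vowel of the stem is a front vowel (*sude*, *hiti*); -wu when the last vowel of the stem is a back vowel (*uhfu*, *defa*).
*bohme* — last vowel /e/ (a front vowel) → -hel → *bohmehel*.
*vawu* — last vowel /u/ (a back vowel) → -wu → *vawuwu*.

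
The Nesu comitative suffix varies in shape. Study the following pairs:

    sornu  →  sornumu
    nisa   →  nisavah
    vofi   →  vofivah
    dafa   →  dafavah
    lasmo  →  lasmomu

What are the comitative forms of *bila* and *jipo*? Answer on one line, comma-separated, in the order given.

bilavah, jipomu

Looking at the last vowel of each stem: -mu when the last vowel of the stem is a rounded vowel (*sornu*, *lasmo*); -vah when the last vowel of the stem is an unrounded vowel (*nisa*, *vofi*, *dafa*).
Since the last vowel of *bila* is /a/ (an unrounded vowel), it takes -vah, giving *bilavah*.
*jipo* — last vowel /o/ (a rounded vowel) → -mu → *jipomu*.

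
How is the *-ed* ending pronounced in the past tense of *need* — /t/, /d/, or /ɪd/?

The stem *need* ends in /t/ or /d/.
The -ed suffix is realized as /ɪd/ after /t, d/; as /t/ after other voiceless consonants; and as /d/ after other voiced sounds.
So -ed on *need* is pronounced /ɪd/.

/ɪd/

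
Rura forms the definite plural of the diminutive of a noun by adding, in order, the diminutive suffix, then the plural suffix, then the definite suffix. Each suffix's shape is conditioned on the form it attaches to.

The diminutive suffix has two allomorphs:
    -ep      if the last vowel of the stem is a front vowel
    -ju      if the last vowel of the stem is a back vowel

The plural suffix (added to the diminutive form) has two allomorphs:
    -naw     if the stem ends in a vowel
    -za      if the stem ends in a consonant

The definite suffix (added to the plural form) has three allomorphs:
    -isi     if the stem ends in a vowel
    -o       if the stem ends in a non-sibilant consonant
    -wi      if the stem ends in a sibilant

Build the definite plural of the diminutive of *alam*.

alamjunawo

*alam*: last vowel = /a/, a back vowel → -ju → *alamju*.
Since the final sound of the diminutive form *alamju* is /u/ (a vowel), it takes -naw, giving *alamjunaw*.
The final sound of the plural form *alamjunaw* is /w/, which is a non-sibilant consonant, so the definite suffix is -o, giving *alamjunawo*.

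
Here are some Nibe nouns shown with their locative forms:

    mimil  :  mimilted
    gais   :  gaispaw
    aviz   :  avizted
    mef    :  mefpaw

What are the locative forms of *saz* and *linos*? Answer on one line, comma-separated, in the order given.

sazted, linospaw

The pattern is voicing of the final consonant: -paw when the stem ends in a voiceless consonant (*gais*, *mef*); -ted when the stem ends in a voiced consonant (*mimil*, *aviz*).
Since the final consonant of *saz* is /z/ (voiced), it takes -ted, giving *sazted*.
Since the final consonant of *linos* is /s/ (voiceless), it takes -paw, giving *linospaw*.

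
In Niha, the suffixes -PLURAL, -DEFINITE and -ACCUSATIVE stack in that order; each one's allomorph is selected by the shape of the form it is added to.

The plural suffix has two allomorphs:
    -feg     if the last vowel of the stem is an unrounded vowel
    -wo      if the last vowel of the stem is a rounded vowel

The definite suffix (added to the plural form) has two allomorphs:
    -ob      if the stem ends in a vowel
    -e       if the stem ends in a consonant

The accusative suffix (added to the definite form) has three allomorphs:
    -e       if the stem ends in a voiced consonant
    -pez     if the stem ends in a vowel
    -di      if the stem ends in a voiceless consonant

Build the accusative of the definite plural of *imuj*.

*imuj*: last vowel = /u/, a rounded vowel → -wo → *imujwo*.
The plural form *imujwo*: final sound = /o/, a vowel → -ob → *imujwoob*.
The final sound of the definite form *imujwoob* is /b/, which is a voiced consonant, so the accusative suffix is -e, giving *imujwoobe*.

imujwoobe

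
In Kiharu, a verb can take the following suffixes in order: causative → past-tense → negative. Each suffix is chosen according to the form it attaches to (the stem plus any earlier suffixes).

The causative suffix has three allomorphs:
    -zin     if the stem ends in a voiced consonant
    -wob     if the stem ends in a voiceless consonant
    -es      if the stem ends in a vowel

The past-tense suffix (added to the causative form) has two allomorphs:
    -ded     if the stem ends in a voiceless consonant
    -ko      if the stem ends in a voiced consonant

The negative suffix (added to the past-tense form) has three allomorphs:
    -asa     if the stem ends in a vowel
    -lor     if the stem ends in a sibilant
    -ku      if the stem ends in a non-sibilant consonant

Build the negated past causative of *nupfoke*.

nupfokeesdedku

*nupfoke* — final sound /e/ (a vowel) → -es → *nupfokees*.
Since the final consonant of the causative form *nupfokees* is /s/ (voiceless), it takes -ded, giving *nupfokeesded*.
The past-tense form *nupfokeesded*: final sound = /d/, a non-sibilant consonant → -ku → *nupfokeesdedku*.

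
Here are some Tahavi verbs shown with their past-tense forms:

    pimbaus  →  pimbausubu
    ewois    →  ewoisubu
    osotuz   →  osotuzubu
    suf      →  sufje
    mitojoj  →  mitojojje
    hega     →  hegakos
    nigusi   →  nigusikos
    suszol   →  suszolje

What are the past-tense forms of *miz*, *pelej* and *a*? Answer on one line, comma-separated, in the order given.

mizubu, pelejje, akos

The suffix is conditioned by the final sound: -ubu when the stem ends in a sibilant (*pimbaus*, *ewois*, *osotuz*); -je when the stem ends in a non-sibilant consonant (*suf*, *mitojoj*, *suszol*); -kos when the stem ends in a vowel (*hega*, *nigusi*).
*miz*: final sound = /z/, a sibilant → -ubu → *mizubu*.
Since the final sound of *pelej* is /j/ (a non-sibilant consonant), it takes -je, giving *pelejje*.
*a*: final sound = /a/, a vowel → -kos → *akos*.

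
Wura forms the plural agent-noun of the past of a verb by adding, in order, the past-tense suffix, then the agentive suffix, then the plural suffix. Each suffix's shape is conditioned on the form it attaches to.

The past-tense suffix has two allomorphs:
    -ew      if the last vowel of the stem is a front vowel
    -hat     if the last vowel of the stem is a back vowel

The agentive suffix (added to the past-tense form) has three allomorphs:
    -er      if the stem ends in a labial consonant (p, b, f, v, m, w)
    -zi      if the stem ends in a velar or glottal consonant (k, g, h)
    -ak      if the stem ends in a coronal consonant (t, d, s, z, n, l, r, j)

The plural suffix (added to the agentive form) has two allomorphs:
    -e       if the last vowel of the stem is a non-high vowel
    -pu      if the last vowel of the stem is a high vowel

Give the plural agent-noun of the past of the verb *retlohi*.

*retlohi*: last vowel = /i/, a front vowel → -ew → *retlohiew*.
Since the final consonant of the past-tense form *retlohiew* is /w/ (labial), it takes -er, giving *retlohiewer*.
The agentive form *retlohiewer* — last vowel /e/ (a non-high vowel) → -e → *retlohiewere*.

retlohiewere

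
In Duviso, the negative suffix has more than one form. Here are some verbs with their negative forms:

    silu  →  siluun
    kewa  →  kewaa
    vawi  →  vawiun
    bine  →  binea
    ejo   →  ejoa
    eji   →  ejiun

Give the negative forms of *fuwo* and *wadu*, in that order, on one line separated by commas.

The suffix is conditioned by the last vowel: -un when the last vowel of the stem is a high vowel (*silu*, *vawi*, *eji*); -a when the last vowel of the stem is a non-high vowel (*kewa*, *bine*, *ejo*).
The last vowel of *fuwo* is /o/, which is a non-high vowel, so the suffix is -a, giving *fuwoa*.
Since the last vowel of *wadu* is /u/ (a high vowel), it takes -un, giving *waduun*.

fuwoa, waduun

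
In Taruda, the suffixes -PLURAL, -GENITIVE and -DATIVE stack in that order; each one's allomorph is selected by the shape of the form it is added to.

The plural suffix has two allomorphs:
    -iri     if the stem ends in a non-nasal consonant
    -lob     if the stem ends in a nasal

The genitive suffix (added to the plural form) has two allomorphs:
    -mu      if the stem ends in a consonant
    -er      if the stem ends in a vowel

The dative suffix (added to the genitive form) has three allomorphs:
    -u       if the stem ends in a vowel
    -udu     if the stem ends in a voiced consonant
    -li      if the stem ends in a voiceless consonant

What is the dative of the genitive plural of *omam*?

omamlobmuu

Since the final consonant of *omam* is /m/ (a nasal), it takes -lob, giving *omamlob*.
The plural form *omamlob* — final sound /b/ (a consonant) → -mu → *omamlobmu*.
Since the final sound of the genitive form *omamlobmu* is /u/ (a vowel), it takes -u, giving *omamlobmuu*.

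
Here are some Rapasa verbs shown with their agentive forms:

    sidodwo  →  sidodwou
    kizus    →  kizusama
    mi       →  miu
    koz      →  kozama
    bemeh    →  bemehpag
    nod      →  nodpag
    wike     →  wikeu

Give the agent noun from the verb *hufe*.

hufeu

Looking at the final sound of each stem: -ama when the stem ends in a sibilant (*kizus*, *koz*); -pag when the stem ends in a non-sibilant consonant (*bemeh*, *nod*); -u when the stem ends in a vowel (*sidodwo*, *mi*, *wike*).
The final sound of *hufe* is /e/, which is a vowel, so the suffix is -u, giving *hufeu*.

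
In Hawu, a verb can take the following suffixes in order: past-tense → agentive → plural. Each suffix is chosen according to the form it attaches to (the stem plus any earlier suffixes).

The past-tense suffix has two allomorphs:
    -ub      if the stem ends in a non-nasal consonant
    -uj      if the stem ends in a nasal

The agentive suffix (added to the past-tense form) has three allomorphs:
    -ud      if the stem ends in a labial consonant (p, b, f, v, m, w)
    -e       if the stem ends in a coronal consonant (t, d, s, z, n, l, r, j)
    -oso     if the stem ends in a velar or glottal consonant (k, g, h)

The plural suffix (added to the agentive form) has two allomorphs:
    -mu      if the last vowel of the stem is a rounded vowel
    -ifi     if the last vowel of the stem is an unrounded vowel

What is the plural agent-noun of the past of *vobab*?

vobabubudmu

*vobab*: final consonant = /b/, non-nasal → -ub → *vobabub*.
The final consonant of the past-tense form *vobabub* is /b/, which is labial, so the agentive suffix is -ud, giving *vobabubud*.
The agentive form *vobabubud*: last vowel = /u/, a rounded vowel → -mu → *vobabubudmu*.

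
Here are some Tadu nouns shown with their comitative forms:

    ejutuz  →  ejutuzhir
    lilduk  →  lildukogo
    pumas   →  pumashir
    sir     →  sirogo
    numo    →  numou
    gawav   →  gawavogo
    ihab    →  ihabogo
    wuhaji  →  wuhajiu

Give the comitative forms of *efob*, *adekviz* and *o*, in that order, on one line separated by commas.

efobogo, adekvizhir, ou

The pattern is sibilance of the final sound: -hir when the stem ends in a sibilant (*ejutuz*, *pumas*); -ogo when the stem ends in a non-sibilant consonant (*lilduk*, *sir*, *gawav*, *ihab*); -u when the stem ends in a vowel (*numo*, *wuhaji*).
The final sound of *efob* is /b/, which is a non-sibilant consonant, so the suffix is -ogo, giving *efobogo*.
*adekviz*: final sound = /z/, a sibilant → -hir → *adekvizhir*.
The final sound of *o* is /o/, which is a vowel, so the suffix is -u, giving *ou*.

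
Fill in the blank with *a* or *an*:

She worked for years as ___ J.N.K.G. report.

The indefinite article is chosen by the initial *sound* of the following word, not its spelling.
The initialism *J.N.K.G.* is read letter by letter; the first letter, J, is pronounced /dʒeɪ/, which begins with a consonant sound.
So the article is *a*: She worked for years as a J.N.K.G. report.

a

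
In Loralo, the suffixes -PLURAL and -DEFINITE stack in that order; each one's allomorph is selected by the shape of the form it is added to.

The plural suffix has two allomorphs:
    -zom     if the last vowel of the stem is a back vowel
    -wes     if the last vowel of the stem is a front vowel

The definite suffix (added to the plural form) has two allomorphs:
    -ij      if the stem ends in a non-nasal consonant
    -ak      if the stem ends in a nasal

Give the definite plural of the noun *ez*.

*ez* — last vowel /e/ (a front vowel) → -wes → *ezwes*.
The plural form *ezwes*: final consonant = /s/, non-nasal → -ij → *ezwesij*.

ezwesij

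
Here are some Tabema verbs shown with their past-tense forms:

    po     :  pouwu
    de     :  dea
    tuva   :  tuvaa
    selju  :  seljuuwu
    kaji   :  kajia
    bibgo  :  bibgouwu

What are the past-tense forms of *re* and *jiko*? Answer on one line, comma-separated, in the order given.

rea, jikouwu

The alternation tracks the last vowel of the stem — -uwu when the last vowel of the stem is a rounded vowel (*po*, *selju*, *bibgo*); -a when the last vowel of the stem is an unrounded vowel (*de*, *tuva*, *kaji*).
Since the last vowel of *re* is /e/ (an unrounded vowel), it takes -a, giving *rea*.
The last vowel of *jiko* is /o/, which is a rounded vowel, so the suffix is -uwu, giving *jikouwu*.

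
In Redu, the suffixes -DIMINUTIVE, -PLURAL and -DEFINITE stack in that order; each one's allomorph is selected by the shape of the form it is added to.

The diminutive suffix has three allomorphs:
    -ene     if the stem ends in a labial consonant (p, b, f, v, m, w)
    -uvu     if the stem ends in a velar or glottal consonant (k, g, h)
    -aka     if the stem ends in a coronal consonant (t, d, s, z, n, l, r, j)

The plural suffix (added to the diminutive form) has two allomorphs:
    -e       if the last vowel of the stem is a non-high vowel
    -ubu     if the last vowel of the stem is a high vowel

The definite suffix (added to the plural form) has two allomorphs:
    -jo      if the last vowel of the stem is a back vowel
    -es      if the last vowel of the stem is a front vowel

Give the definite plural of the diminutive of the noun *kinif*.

*kinif* — final consonant /f/ (labial) → -ene → *kinifene*.
The diminutive form *kinifene* — last vowel /e/ (a non-high vowel) → -e → *kinifenee*.
The plural form *kinifenee* — last vowel /e/ (a front vowel) → -es → *kinifeneees*.

kinifeneees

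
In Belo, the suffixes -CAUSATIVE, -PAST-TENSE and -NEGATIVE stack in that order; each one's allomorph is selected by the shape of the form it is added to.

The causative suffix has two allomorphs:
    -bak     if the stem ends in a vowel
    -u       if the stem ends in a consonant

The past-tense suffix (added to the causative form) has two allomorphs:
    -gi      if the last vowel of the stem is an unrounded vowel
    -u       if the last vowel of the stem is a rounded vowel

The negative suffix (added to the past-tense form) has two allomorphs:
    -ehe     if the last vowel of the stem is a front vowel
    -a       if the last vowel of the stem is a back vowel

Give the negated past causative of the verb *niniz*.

ninizuua

*niniz* — final sound /z/ (a consonant) → -u → *ninizu*.
The causative form *ninizu* — last vowel /u/ (a rounded vowel) → -u → *ninizuu*.
Since the last vowel of the past-tense form *ninizuu* is /u/ (a back vowel), it takes -a, giving *ninizuua*.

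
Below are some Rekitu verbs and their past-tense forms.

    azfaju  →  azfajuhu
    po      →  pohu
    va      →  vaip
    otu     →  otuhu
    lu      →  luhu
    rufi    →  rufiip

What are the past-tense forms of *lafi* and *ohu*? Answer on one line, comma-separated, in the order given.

lafiip, ohuhu

The pattern is rounding harmony: -hu when the last vowel of the stem is a rounded vowel (*azfaju*, *po*, *otu*, *lu*); -ip when the last vowel of the stem is an unrounded vowel (*va*, *rufi*).
Since the last vowel of *lafi* is /i/ (an unrounded vowel), it takes -ip, giving *lafiip*.
Since the last vowel of *ohu* is /u/ (a rounded vowel), it takes -hu, giving *ohuhu*.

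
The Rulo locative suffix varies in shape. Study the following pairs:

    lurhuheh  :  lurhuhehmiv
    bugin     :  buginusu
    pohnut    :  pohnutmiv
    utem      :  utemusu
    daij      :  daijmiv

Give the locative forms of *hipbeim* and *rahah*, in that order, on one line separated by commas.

The suffix is conditioned by the final consonant: -usu when the stem ends in a nasal (*bugin*, *utem*); -miv when the stem ends in a non-nasal consonant (*lurhuheh*, *pohnut*, *daij*).
Since the final consonant of *hipbeim* is /m/ (a nasal), it takes -usu, giving *hipbeimusu*.
Since the final consonant of *rahah* is /h/ (non-nasal), it takes -miv, giving *rahahmiv*.

hipbeimusu, rahahmiv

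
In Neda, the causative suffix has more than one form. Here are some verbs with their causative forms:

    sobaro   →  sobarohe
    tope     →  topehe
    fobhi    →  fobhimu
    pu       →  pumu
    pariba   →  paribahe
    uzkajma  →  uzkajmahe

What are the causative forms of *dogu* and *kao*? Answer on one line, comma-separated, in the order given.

dogumu, kaohe

The pattern is height harmony: -mu when the last vowel of the stem is a high vowel (*fobhi*, *pu*); -he when the last vowel of the stem is a non-high vowel (*sobaro*, *tope*, *pariba*, *uzkajma*).
*dogu* — last vowel /u/ (a high vowel) → -mu → *dogumu*.
The last vowel of *kao* is /o/, which is a non-high vowel, so the suffix is -he, giving *kaohe*.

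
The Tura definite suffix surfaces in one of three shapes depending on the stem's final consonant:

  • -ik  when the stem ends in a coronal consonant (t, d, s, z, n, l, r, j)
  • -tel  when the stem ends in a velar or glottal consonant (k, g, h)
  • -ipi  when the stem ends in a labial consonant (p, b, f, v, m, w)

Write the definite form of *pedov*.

*pedov* — final consonant /v/ (labial) → -ipi → *pedovipi*.

pedovipi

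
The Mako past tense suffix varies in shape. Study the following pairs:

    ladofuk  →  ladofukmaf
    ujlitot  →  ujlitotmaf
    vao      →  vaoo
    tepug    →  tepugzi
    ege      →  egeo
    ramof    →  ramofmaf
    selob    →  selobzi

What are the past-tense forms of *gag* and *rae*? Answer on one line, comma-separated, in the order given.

The pattern is voicing of the final sound: -maf when the stem ends in a voiceless consonant (*ladofuk*, *ujlitot*, *ramof*); -zi when the stem ends in a voiced consonant (*tepug*, *selob*); -o when the stem ends in a vowel (*vao*, *ege*).
Since the final sound of *gag* is /g/ (a voiced consonant), it takes -zi, giving *gagzi*.
Since the final sound of *rae* is /e/ (a vowel), it takes -o, giving *raeo*.

gagzi, raeo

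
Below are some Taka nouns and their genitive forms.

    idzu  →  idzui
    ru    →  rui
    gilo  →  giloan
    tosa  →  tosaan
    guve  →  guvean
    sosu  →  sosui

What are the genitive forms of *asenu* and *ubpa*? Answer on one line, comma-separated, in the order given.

The alternation tracks the last vowel of the stem — -i when the last vowel of the stem is a high vowel (*idzu*, *ru*, *sosu*); -an when the last vowel of the stem is a non-high vowel (*gilo*, *tosa*, *guve*).
*asenu* — last vowel /u/ (a high vowel) → -i → *asenui*.
*ubpa*: last vowel = /a/, a non-high vowel → -an → *ubpaan*.

asenui, ubpaan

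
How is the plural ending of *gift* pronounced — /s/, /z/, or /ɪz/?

The stem *gift* ends in a voiceless non-sibilant consonant.
The plural suffix surfaces as /ɪz/ after sibilants, /s/ after other voiceless consonants, and /z/ after other voiced sounds.
So the plural -s on *gift* is pronounced /s/.

/s/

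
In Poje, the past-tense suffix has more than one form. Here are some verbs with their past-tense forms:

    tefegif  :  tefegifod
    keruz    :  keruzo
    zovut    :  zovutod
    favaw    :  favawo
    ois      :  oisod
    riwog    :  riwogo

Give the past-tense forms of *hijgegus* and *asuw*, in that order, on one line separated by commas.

The pattern is voicing of the final consonant: -od when the stem ends in a voiceless consonant (*tefegif*, *zovut*, *ois*); -o when the stem ends in a voiced consonant (*keruz*, *favaw*, *riwog*).
Since the final consonant of *hijgegus* is /s/ (voiceless), it takes -od, giving *hijgegusod*.
The final consonant of *asuw* is /w/, which is voiced, so the suffix is -o, giving *asuwo*.

hijgegusod, asuwo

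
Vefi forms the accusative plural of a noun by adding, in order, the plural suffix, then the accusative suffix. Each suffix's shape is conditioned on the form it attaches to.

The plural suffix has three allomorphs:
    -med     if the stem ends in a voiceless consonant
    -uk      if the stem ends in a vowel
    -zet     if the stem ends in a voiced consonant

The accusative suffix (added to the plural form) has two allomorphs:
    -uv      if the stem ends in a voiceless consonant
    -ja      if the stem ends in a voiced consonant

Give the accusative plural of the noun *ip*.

ipmedja

*ip*: final sound = /p/, a voiceless consonant → -med → *ipmed*.
Since the final consonant of the plural form *ipmed* is /d/ (voiced), it takes -ja, giving *ipmedja*.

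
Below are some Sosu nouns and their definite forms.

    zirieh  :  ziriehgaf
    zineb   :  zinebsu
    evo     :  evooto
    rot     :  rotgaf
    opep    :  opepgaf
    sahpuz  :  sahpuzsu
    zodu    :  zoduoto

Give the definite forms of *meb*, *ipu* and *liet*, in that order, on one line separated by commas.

The alternation tracks the final sound of the stem — -gaf when the stem ends in a voiceless consonant (*zirieh*, *rot*, *opep*); -su when the stem ends in a voiced consonant (*zineb*, *sahpuz*); -oto when the stem ends in a vowel (*evo*, *zodu*).
*meb* — final sound /b/ (a voiced consonant) → -su → *mebsu*.
Since the final sound of *ipu* is /u/ (a vowel), it takes -oto, giving *ipuoto*.
The final sound of *liet* is /t/, which is a voiceless consonant, so the suffix is -gaf, giving *lietgaf*.

mebsu, ipuoto, lietgaf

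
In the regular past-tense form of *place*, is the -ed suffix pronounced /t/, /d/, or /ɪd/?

The stem *place* ends in a voiceless consonant other than /t/.
The -ed suffix is realized as /ɪd/ after /t, d/; as /t/ after other voiceless consonants; and as /d/ after other voiced sounds.
So -ed on *place* is pronounced /t/.

/t/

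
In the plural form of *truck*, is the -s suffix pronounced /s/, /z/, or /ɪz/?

/s/

The stem *truck* ends in a voiceless non-sibilant consonant.
The plural suffix surfaces as /ɪz/ after sibilants, /s/ after other voiceless consonants, and /z/ after other voiced sounds.
So the plural -s on *truck* is pronounced /s/.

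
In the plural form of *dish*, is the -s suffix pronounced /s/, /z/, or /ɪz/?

/ɪz/

The stem *dish* ends in a sibilant (/s, z, ʃ, ʒ, tʃ, dʒ/).
The plural suffix surfaces as /ɪz/ after sibilants, /s/ after other voiceless consonants, and /z/ after other voiced sounds.
So the plural -s on *dish* is pronounced /ɪz/.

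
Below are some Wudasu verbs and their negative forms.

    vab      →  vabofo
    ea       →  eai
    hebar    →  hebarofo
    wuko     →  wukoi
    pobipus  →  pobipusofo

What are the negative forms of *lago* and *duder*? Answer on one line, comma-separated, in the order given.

The alternation tracks the final sound of the stem — -ofo when the stem ends in a consonant (*vab*, *hebar*, *pobipus*); -i when the stem ends in a vowel (*ea*, *wuko*).
Since the final sound of *lago* is /o/ (a vowel), it takes -i, giving *lagoi*.
Since the final sound of *duder* is /r/ (a consonant), it takes -ofo, giving *duderofo*.

lagoi, duderofo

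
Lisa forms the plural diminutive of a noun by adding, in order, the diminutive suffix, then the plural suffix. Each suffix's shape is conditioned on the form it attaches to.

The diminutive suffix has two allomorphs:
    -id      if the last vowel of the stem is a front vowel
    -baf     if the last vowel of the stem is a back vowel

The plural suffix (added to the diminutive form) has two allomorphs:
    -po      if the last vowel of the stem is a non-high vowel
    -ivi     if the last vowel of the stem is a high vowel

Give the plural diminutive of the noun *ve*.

Since the last vowel of *ve* is /e/ (a front vowel), it takes -id, giving *veid*.
The diminutive form *veid*: last vowel = /i/, a high vowel → -ivi → *veidivi*.

veidivi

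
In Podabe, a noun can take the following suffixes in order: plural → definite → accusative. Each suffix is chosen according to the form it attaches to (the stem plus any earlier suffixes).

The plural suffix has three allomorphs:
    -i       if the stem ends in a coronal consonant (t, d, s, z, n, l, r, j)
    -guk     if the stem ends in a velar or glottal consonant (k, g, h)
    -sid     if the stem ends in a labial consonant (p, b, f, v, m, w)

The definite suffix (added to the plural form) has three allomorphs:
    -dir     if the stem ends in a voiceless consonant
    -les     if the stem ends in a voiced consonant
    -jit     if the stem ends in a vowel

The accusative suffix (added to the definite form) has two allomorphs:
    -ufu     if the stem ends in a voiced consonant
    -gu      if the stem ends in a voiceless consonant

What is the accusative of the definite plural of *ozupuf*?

The final consonant of *ozupuf* is /f/, which is labial, so the plural suffix is -sid, giving *ozupufsid*.
The plural form *ozupufsid*: final sound = /d/, a voiced consonant → -les → *ozupufsidles*.
The definite form *ozupufsidles*: final consonant = /s/, voiceless → -gu → *ozupufsidlesgu*.

ozupufsidlesgu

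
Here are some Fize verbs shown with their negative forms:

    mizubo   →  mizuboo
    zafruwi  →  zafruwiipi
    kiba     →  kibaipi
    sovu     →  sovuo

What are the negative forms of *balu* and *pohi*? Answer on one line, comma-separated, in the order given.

baluo, pohiipi

The pattern is rounding harmony: -o when the last vowel of the stem is a rounded vowel (*mizubo*, *sovu*); -ipi when the last vowel of the stem is an unrounded vowel (*zafruwi*, *kiba*).
The last vowel of *balu* is /u/, which is a rounded vowel, so the suffix is -o, giving *baluo*.
The last vowel of *pohi* is /i/, which is an unrounded vowel, so the suffix is -ipi, giving *pohiipi*.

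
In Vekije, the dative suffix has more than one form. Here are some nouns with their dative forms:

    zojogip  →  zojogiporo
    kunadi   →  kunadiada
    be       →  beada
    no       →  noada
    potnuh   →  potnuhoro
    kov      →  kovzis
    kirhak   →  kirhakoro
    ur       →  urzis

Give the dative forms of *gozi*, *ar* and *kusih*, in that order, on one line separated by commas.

The pattern is voicing of the final sound: -oro when the stem ends in a voiceless consonant (*zojogip*, *potnuh*, *kirhak*); -zis when the stem ends in a voiced consonant (*kov*, *ur*); -ada when the stem ends in a vowel (*kunadi*, *be*, *no*).
*gozi*: final sound = /i/, a vowel → -ada → *goziada*.
Since the final sound of *ar* is /r/ (a voiced consonant), it takes -zis, giving *arzis*.
The final sound of *kusih* is /h/, which is a voiceless consonant, so the suffix is -oro, giving *kusihoro*.

goziada, arzis, kusihoro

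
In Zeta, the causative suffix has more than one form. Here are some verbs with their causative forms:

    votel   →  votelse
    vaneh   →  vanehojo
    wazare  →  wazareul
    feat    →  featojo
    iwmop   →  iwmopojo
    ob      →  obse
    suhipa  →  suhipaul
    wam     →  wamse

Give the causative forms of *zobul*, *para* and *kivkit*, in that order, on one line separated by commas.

zobulse, paraul, kivkitojo

The suffix is conditioned by the final sound: -ojo when the stem ends in a voiceless consonant (*vaneh*, *feat*, *iwmop*); -se when the stem ends in a voiced consonant (*votel*, *ob*, *wam*); -ul when the stem ends in a vowel (*wazare*, *suhipa*).
*zobul*: final sound = /l/, a voiced consonant → -se → *zobulse*.
Since the final sound of *para* is /a/ (a vowel), it takes -ul, giving *paraul*.
The final sound of *kivkit* is /t/, which is a voiceless consonant, so the suffix is -ojo, giving *kivkitojo*.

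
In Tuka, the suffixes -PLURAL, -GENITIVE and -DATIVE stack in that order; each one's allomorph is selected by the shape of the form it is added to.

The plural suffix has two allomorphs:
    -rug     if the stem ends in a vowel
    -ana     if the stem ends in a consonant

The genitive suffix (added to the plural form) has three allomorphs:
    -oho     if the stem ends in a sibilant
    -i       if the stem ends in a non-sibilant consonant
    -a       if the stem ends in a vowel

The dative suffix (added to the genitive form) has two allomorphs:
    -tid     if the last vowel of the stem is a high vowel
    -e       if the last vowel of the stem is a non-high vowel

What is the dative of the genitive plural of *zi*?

zirugitid

The final sound of *zi* is /i/, which is a vowel, so the plural suffix is -rug, giving *zirug*.
Since the final sound of the plural form *zirug* is /g/ (a non-sibilant consonant), it takes -i, giving *zirugi*.
Since the last vowel of the genitive form *zirugi* is /i/ (a high vowel), it takes -tid, giving *zirugitid*.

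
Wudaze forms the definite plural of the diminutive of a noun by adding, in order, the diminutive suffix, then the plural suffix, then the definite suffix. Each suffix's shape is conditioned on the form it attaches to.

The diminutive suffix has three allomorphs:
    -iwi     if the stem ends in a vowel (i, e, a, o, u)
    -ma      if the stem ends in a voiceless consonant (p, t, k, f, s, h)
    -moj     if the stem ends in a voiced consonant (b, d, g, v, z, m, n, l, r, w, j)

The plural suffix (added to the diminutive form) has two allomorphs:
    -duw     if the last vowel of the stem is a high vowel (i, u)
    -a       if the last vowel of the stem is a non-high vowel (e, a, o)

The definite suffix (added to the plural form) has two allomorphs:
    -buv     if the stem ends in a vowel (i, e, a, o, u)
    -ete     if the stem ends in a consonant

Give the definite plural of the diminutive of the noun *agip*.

agipmaabuv

Since the final sound of *agip* is /p/ (a voiceless consonant), it takes -ma, giving *agipma*.
Since the last vowel of the diminutive form *agipma* is /a/ (a non-high vowel), it takes -a, giving *agipmaa*.
The plural form *agipmaa*: final sound = /a/, a vowel → -buv → *agipmaabuv*.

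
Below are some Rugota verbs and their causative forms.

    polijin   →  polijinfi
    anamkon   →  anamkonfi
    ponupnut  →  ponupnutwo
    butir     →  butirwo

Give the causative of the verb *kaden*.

kadenfi

The pattern is nasality of the final consonant: -fi when the stem ends in a nasal (*polijin*, *anamkon*); -wo when the stem ends in a non-nasal consonant (*ponupnut*, *butir*).
The final consonant of *kaden* is /n/, which is a nasal, so the suffix is -fi, giving *kadenfi*.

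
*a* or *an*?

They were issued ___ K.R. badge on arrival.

a

The indefinite article is chosen by the initial *sound* of the following word, not its spelling.
The initialism *K.R.* is read letter by letter; the first letter, K, is pronounced /keɪ/, which begins with a consonant sound.
So the article is *a*: They were issued a K.R. badge on arrival.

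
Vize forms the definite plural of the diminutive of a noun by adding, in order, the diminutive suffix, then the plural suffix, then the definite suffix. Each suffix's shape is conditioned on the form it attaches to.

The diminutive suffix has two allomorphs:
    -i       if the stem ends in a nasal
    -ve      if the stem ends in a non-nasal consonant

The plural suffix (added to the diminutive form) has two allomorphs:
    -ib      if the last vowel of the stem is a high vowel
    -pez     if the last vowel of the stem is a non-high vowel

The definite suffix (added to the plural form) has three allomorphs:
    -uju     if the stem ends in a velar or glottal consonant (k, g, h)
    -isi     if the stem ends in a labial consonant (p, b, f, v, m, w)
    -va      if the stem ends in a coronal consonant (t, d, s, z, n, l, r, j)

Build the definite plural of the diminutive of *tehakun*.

Since the final consonant of *tehakun* is /n/ (a nasal), it takes -i, giving *tehakuni*.
The last vowel of the diminutive form *tehakuni* is /i/, which is a high vowel, so the plural suffix is -ib, giving *tehakuniib*.
Since the final consonant of the plural form *tehakuniib* is /b/ (labial), it takes -isi, giving *tehakuniibisi*.

tehakuniibisi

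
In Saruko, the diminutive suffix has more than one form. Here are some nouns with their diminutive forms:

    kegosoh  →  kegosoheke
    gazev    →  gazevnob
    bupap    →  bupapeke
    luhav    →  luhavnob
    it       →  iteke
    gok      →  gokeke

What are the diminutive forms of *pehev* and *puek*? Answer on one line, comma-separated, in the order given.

pehevnob, puekeke

The alternation tracks the final consonant of the stem — -eke when the stem ends in a voiceless consonant (*kegosoh*, *bupap*, *it*, *gok*); -nob when the stem ends in a voiced consonant (*gazev*, *luhav*).
*pehev* — final consonant /v/ (voiced) → -nob → *pehevnob*.
*puek* — final consonant /k/ (voiceless) → -eke → *puekeke*.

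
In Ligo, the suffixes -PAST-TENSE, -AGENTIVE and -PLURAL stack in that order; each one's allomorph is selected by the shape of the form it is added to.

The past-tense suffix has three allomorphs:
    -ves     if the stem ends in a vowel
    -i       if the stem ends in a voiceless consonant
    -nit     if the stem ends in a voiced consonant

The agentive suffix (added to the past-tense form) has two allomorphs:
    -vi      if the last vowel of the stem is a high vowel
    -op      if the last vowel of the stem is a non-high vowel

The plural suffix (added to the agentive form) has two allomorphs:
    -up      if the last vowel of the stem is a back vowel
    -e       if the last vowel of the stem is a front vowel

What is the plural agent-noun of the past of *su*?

suvesopup

*su* — final sound /u/ (a vowel) → -ves → *suves*.
The past-tense form *suves* — last vowel /e/ (a non-high vowel) → -op → *suvesop*.
The agentive form *suvesop* — last vowel /o/ (a back vowel) → -up → *suvesopup*.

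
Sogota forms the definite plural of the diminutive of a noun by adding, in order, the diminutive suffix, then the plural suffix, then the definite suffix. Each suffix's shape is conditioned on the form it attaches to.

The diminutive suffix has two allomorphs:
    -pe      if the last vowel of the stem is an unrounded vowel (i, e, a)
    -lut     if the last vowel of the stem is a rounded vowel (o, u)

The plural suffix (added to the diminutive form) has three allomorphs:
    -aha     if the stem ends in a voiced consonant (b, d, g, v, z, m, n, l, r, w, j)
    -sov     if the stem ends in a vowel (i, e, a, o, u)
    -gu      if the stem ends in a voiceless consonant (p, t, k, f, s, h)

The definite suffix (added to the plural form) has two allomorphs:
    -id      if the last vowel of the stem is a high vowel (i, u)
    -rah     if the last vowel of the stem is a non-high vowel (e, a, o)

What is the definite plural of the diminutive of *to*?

Since the last vowel of *to* is /o/ (a rounded vowel), it takes -lut, giving *tolut*.
Since the final sound of the diminutive form *tolut* is /t/ (a voiceless consonant), it takes -gu, giving *tolutgu*.
Since the last vowel of the plural form *tolutgu* is /u/ (a high vowel), it takes -id, giving *tolutguid*.

tolutguid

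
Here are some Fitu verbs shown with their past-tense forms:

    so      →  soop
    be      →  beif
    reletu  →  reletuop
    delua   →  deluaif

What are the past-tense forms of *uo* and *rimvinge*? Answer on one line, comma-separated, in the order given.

uoop, rimvingeif

The pattern is rounding harmony: -op when the last vowel of the stem is a rounded vowel (*so*, *reletu*); -if when the last vowel of the stem is an unrounded vowel (*be*, *delua*).
The last vowel of *uo* is /o/, which is a rounded vowel, so the suffix is -op, giving *uoop*.
Since the last vowel of *rimvinge* is /e/ (an unrounded vowel), it takes -if, giving *rimvingeif*.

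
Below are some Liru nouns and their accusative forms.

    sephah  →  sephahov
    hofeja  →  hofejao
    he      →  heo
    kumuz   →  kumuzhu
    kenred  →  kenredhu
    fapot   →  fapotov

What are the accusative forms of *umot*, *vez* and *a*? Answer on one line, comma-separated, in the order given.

The alternation tracks the final sound of the stem — -ov when the stem ends in a voiceless consonant (*sephah*, *fapot*); -hu when the stem ends in a voiced consonant (*kumuz*, *kenred*); -o when the stem ends in a vowel (*hofeja*, *he*).
The final sound of *umot* is /t/, which is a voiceless consonant, so the suffix is -ov, giving *umotov*.
Since the final sound of *vez* is /z/ (a voiced consonant), it takes -hu, giving *vezhu*.
The final sound of *a* is /a/, which is a vowel, so the suffix is -o, giving *ao*.

umotov, vezhu, ao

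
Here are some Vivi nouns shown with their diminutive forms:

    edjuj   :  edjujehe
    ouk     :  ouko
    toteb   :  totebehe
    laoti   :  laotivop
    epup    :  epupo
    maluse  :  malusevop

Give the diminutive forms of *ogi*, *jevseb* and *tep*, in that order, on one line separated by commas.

The suffix is conditioned by the final sound: -o when the stem ends in a voiceless consonant (*ouk*, *epup*); -ehe when the stem ends in a voiced consonant (*edjuj*, *toteb*); -vop when the stem ends in a vowel (*laoti*, *maluse*).
The final sound of *ogi* is /i/, which is a vowel, so the suffix is -vop, giving *ogivop*.
Since the final sound of *jevseb* is /b/ (a voiced consonant), it takes -ehe, giving *jevsebehe*.
*tep*: final sound = /p/, a voiceless consonant → -o → *tepo*.

ogivop, jevsebehe, tepo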